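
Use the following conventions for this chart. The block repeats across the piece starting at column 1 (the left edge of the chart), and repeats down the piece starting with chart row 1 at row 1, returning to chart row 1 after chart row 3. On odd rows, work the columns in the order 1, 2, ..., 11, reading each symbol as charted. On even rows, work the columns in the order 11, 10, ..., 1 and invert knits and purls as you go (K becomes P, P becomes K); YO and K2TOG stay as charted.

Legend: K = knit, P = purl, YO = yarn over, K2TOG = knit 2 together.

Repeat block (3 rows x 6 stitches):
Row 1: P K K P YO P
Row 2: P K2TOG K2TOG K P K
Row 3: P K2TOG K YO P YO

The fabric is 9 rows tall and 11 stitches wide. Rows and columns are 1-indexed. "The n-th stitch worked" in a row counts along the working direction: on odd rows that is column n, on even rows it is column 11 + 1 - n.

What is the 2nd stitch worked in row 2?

For row 2: chart row = ((2-1) mod 3) + 1 = 2; this is a WS (even) row.
Chart row 2 tiled across columns 1-11: P K2TOG K2TOG K P K P K2TOG K2TOG K P
WS: work from column 11 back to column 1 (reverse the tiled row), swapping K<->P (YO and K2TOG unchanged).
Row 2 as worked: K P K2TOG K2TOG K P K P K2TOG K2TOG K
The 2nd stitch worked is P.

Stitch:
P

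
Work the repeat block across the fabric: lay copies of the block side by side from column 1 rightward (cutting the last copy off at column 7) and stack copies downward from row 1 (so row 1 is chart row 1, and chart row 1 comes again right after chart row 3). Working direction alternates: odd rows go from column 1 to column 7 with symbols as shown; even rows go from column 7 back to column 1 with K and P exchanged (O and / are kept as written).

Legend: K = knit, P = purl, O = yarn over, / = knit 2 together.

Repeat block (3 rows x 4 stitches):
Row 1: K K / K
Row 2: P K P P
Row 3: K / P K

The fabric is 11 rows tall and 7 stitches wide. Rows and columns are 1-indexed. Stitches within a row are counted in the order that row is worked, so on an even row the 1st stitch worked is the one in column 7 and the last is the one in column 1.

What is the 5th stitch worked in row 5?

Result:
P

Derivation:
For row 5: chart row = ((5-1) mod 3) + 1 = 2; this is a RS (odd) row.
Chart row 2 tiled across columns 1-7: P K P P P K P
RS: work column 1 to column 7, symbols as charted — the tiled row is the row as worked.
Stitch 5 in working order -> P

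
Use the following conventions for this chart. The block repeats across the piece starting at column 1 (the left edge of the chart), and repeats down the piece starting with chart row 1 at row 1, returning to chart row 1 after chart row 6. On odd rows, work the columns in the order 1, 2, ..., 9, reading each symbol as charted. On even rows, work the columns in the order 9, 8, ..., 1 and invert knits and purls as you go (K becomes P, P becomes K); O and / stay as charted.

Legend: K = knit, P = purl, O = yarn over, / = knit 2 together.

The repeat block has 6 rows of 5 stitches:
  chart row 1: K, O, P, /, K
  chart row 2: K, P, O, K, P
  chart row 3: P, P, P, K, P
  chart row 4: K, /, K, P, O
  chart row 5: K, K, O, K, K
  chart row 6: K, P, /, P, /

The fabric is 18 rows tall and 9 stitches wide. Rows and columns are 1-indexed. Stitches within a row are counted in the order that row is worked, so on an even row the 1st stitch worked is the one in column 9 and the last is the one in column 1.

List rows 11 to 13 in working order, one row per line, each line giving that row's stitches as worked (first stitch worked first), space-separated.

Row 11: chart row 5, RS - tile across columns 1-9 and work as-is.
Row 12: chart row 6, WS - tiled (columns 1-9): K P / P / K P / P; work from column 9 back to 1 with K<->P swapped.
Row 13: chart row 1, RS - tile across columns 1-9 and work as-is.

Result:
K K O K K K K O K
K / K P / K / K P
K O P / K K O P /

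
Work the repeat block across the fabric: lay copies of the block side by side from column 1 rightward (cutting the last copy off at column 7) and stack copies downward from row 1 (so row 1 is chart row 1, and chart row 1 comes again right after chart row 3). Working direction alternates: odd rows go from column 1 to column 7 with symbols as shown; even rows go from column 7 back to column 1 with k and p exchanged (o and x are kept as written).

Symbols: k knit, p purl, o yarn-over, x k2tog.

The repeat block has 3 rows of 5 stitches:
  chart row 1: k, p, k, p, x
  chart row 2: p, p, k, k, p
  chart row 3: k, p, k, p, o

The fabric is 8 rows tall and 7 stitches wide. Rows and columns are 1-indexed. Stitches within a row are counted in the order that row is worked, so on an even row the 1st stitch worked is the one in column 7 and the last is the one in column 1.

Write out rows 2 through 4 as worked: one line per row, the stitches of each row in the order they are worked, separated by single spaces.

== ROWS AS WORKED ==
k k k p p k k
k p k p o k p
k p x k p k p

Derivation:
Row 2: chart row 2, WS - tiled (columns 1-7): p p k k p p p; work from column 7 back to 1 with k<->p swapped.
Row 3: chart row 3, RS - tile across columns 1-7 and work as-is.
Row 4: chart row 1, WS - tiled (columns 1-7): k p k p x k p; work from column 7 back to 1 with k<->p swapped.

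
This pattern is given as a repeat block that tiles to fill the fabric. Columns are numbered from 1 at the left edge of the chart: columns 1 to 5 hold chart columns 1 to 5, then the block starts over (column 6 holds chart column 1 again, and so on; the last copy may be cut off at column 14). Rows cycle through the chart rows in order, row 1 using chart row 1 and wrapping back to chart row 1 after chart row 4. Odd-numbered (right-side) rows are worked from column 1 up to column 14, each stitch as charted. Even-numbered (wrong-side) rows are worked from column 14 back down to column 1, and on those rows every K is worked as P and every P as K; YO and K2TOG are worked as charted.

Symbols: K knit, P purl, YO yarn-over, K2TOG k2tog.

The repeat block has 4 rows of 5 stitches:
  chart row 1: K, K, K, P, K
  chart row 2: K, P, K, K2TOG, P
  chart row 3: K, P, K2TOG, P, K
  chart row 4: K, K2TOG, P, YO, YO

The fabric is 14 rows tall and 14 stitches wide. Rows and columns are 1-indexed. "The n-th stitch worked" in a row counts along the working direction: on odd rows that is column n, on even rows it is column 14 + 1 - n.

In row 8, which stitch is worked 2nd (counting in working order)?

== STITCH ==
K

Derivation:
Row 8: (8-1) mod 4 = 3, so use chart row 4. Even row -> WS.
Chart row 4 tiled across columns 1-14: K K2TOG P YO YO K K2TOG P YO YO K K2TOG P YO
WS: work from column 14 back to column 1 (reverse the tiled row), swapping K<->P (YO and K2TOG unchanged).
Row 8 as worked: YO K K2TOG P YO YO K K2TOG P YO YO K K2TOG P
Counting 2 along the worked row gives K.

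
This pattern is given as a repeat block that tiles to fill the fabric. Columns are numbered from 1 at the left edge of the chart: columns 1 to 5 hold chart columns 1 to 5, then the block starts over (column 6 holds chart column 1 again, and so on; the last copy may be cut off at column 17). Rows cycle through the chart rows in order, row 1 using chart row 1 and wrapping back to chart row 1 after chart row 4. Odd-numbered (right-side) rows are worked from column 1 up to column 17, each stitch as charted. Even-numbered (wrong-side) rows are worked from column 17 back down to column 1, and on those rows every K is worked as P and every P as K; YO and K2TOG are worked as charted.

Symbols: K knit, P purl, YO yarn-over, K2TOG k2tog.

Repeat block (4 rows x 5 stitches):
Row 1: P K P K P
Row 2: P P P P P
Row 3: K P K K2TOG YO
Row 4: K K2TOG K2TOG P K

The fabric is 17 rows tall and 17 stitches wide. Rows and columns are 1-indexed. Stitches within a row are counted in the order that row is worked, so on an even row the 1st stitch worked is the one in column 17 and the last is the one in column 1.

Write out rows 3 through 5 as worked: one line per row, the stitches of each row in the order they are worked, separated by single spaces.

Row 3: chart row 3, RS - tile across columns 1-17 and work as-is.
Row 4: chart row 4, WS - tiled (columns 1-17): K K2TOG K2TOG P K K K2TOG K2TOG P K K K2TOG K2TOG P K K K2TOG; work from column 17 back to 1 with K<->P swapped.
Row 5: chart row 1, RS - tile across columns 1-17 and work as-is.

== ROWS AS WORKED ==
K P K K2TOG YO K P K K2TOG YO K P K K2TOG YO K P
K2TOG P P K K2TOG K2TOG P P K K2TOG K2TOG P P K K2TOG K2TOG P
P K P K P P K P K P P K P K P P K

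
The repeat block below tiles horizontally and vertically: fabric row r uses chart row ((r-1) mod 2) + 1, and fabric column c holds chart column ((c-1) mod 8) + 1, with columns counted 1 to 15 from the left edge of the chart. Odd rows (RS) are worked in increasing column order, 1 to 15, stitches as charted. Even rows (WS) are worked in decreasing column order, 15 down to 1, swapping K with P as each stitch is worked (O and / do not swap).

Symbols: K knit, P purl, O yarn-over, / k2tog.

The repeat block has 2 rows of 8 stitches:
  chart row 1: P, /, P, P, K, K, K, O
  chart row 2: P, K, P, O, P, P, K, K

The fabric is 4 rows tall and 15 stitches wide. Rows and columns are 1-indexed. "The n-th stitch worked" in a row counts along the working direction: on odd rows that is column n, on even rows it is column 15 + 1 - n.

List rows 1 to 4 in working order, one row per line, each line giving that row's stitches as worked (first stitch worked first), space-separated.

Result:
P / P P K K K O P / P P K K K
P K K O K P K P P K K O K P K
P / P P K K K O P / P P K K K
P K K O K P K P P K K O K P K

Derivation:
Row 1: chart row 1, RS - tile across columns 1-15 and work as-is.
Row 2: chart row 2, WS - tiled (columns 1-15): P K P O P P K K P K P O P P K; work from column 15 back to 1 with K<->P swapped.
Row 3: chart row 1, RS - tile across columns 1-15 and work as-is.
Row 4: chart row 2, WS - tiled (columns 1-15): P K P O P P K K P K P O P P K; work from column 15 back to 1 with K<->P swapped.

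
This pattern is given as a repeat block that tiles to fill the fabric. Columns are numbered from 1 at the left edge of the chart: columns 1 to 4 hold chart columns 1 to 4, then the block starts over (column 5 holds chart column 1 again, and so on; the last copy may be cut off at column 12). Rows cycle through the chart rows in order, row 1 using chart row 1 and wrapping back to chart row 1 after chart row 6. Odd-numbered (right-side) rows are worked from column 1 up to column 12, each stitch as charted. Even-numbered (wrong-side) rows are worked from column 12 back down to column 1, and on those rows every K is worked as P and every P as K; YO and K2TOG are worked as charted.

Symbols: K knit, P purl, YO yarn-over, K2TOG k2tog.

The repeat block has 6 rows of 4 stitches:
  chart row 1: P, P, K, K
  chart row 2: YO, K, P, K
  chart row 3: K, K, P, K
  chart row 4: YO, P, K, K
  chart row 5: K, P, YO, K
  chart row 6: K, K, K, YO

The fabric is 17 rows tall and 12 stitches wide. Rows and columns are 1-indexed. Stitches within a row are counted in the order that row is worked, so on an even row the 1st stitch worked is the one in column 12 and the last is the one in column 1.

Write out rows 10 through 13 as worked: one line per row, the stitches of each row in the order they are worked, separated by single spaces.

Row 10: chart row 4, WS - tiled (columns 1-12): YO P K K YO P K K YO P K K; work from column 12 back to 1 with K<->P swapped.
Row 11: chart row 5, RS - tile across columns 1-12 and work as-is.
Row 12: chart row 6, WS - tiled (columns 1-12): K K K YO K K K YO K K K YO; work from column 12 back to 1 with K<->P swapped.
Row 13: chart row 1, RS - tile across columns 1-12 and work as-is.

Result:
P P K YO P P K YO P P K YO
K P YO K K P YO K K P YO K
YO P P P YO P P P YO P P P
P P K K P P K K P P K K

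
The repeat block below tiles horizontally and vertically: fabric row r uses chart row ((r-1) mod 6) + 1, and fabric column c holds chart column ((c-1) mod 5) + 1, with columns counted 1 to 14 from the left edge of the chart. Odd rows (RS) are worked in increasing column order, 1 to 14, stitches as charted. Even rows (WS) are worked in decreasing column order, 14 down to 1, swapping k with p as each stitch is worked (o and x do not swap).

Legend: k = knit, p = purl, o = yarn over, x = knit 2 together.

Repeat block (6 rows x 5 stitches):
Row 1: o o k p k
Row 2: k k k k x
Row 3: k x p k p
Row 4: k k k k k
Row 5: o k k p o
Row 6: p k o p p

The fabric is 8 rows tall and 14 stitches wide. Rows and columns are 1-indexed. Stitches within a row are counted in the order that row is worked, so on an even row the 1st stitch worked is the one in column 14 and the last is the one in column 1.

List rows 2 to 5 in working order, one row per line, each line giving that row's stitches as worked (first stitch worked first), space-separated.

Row 2: chart row 2, WS - tiled (columns 1-14): k k k k x k k k k x k k k k; work from column 14 back to 1 with k<->p swapped.
Row 3: chart row 3, RS - tile across columns 1-14 and work as-is.
Row 4: chart row 4, WS - tiled (columns 1-14): k k k k k k k k k k k k k k; work from column 14 back to 1 with k<->p swapped.
Row 5: chart row 5, RS - tile across columns 1-14 and work as-is.

Rows as worked:
p p p p x p p p p x p p p p
k x p k p k x p k p k x p k
p p p p p p p p p p p p p p
o k k p o o k k p o o k k p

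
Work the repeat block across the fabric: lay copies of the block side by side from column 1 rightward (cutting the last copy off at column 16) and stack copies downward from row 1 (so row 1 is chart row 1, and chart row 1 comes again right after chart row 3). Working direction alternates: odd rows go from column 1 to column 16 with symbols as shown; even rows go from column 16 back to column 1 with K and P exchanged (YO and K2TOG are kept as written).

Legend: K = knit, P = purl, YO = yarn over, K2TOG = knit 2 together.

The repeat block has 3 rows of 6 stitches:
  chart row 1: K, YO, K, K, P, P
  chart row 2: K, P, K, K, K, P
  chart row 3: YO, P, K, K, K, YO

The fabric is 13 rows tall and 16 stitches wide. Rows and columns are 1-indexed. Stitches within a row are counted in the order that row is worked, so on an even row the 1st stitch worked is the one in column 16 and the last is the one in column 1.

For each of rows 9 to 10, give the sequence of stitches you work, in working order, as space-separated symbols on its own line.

Row 9: chart row 3, RS - tile across columns 1-16 and work as-is.
Row 10: chart row 1, WS - tiled (columns 1-16): K YO K K P P K YO K K P P K YO K K; work from column 16 back to 1 with K<->P swapped.

Result:
YO P K K K YO YO P K K K YO YO P K K
P P YO P K K P P YO P K K P P YO P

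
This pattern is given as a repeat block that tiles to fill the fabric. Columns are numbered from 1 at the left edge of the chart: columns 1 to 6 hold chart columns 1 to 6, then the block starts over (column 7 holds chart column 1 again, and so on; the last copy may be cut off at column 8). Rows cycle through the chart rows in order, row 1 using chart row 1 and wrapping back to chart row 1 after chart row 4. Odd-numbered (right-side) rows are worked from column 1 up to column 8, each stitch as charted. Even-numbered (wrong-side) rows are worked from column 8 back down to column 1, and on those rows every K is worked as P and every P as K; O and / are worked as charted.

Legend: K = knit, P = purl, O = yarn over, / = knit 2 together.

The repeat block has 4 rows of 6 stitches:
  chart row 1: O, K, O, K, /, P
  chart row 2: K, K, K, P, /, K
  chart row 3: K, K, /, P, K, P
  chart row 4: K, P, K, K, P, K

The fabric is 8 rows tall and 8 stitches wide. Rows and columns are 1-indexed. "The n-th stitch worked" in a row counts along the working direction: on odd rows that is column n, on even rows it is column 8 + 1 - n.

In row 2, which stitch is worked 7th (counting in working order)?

Stitch:
P

Derivation:
Row 2: (2-1) mod 4 = 1, so use chart row 2. Even row -> WS.
Chart row 2 tiled across columns 1-8: K K K P / K K K
WS: work from column 8 back to column 1 (reverse the tiled row), swapping K<->P (O and / unchanged).
Row 2 as worked: P P P / K P P P
Stitch 7 in working order -> P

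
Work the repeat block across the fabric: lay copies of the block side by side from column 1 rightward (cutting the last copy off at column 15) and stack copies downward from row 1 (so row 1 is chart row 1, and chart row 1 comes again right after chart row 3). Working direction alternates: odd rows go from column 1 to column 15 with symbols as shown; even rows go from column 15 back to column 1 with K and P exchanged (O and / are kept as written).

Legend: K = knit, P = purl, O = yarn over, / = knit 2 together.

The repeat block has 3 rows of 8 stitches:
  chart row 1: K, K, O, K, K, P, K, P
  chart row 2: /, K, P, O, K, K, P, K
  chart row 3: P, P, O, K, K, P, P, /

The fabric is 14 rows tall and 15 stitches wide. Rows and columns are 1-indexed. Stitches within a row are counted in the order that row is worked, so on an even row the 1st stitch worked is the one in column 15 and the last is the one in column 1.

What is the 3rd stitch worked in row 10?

Row 10 uses chart row ((10-1) mod 3)+1 = 1. Row 10 is even, so WS.
Chart row 1 tiled across columns 1-15: K K O K K P K P K K O K K P K
Wrong side: read the tiled row from column 15 down to 1 and exchange K with P (leave O, /).
Row 10 as worked: P K P P O P P K P K P P O P P
The 3rd stitch worked is P.

== STITCH ==
P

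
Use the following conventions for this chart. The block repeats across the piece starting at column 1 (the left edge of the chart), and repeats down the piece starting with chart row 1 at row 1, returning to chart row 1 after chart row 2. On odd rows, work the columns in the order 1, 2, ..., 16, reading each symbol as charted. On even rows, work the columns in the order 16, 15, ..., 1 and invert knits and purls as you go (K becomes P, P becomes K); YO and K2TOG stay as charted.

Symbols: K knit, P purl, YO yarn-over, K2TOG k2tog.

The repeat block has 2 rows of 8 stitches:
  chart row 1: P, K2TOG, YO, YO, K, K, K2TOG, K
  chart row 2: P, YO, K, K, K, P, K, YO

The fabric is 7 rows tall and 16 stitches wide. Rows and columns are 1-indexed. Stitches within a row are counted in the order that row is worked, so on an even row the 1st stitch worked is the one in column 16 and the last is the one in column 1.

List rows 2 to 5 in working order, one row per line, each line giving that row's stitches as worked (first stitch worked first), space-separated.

Row 2: chart row 2, WS - tiled (columns 1-16): P YO K K K P K YO P YO K K K P K YO; work from column 16 back to 1 with K<->P swapped.
Row 3: chart row 1, RS - tile across columns 1-16 and work as-is.
Row 4: chart row 2, WS - tiled (columns 1-16): P YO K K K P K YO P YO K K K P K YO; work from column 16 back to 1 with K<->P swapped.
Row 5: chart row 1, RS - tile across columns 1-16 and work as-is.

== ROWS AS WORKED ==
YO P K P P P YO K YO P K P P P YO K
P K2TOG YO YO K K K2TOG K P K2TOG YO YO K K K2TOG K
YO P K P P P YO K YO P K P P P YO K
P K2TOG YO YO K K K2TOG K P K2TOG YO YO K K K2TOG K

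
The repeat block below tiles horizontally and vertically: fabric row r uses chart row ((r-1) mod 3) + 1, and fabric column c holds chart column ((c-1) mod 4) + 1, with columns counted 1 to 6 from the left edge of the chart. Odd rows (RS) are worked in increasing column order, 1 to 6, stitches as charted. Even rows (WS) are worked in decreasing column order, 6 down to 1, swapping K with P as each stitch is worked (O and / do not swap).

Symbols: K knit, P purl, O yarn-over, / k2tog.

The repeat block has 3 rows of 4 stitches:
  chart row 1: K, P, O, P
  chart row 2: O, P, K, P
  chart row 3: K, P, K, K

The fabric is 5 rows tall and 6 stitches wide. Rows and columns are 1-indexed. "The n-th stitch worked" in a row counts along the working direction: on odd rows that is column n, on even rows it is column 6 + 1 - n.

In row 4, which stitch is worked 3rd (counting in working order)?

For row 4: chart row = ((4-1) mod 3) + 1 = 1; this is a WS (even) row.
Chart row 1 tiled across columns 1-6: K P O P K P
WS: work from column 6 back to column 1 (reverse the tiled row), swapping K<->P (O and / unchanged).
Row 4 as worked: K P K O K P
Counting 3 along the worked row gives K.

== STITCH ==
K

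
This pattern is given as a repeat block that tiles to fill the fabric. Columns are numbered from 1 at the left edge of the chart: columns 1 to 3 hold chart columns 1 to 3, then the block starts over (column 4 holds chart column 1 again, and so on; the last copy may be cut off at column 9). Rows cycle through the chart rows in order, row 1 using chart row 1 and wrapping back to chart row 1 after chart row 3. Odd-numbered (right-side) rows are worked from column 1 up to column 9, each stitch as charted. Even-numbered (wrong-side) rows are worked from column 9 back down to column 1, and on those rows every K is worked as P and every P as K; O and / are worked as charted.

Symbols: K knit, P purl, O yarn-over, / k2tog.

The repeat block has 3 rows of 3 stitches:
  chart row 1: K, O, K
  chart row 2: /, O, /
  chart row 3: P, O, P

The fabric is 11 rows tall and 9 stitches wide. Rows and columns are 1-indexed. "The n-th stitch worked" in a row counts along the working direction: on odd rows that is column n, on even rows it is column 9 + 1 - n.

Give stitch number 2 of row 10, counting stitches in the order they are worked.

Row 10: (10-1) mod 3 = 0, so use chart row 1. Even row -> WS.
Chart row 1 tiled across columns 1-9: K O K K O K K O K
WS row: flip the tiled sequence (start at column 9) and apply K<->P; O and / stay.
Row 10 as worked: P O P P O P P O P
Counting 2 along the worked row gives O.

Result:
O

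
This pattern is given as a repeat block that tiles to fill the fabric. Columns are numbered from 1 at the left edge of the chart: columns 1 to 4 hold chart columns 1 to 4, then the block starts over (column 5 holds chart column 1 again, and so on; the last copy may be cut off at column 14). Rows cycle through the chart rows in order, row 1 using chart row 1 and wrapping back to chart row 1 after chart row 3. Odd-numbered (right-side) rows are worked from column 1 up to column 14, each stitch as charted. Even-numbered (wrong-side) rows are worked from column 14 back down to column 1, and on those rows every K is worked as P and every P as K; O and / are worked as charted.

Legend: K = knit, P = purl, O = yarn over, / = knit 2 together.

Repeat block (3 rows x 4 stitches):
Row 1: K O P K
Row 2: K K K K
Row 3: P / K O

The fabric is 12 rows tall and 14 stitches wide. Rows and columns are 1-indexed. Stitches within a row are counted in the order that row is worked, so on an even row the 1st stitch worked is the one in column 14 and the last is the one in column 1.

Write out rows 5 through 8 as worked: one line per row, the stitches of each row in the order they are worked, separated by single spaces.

Row 5: chart row 2, RS - tile across columns 1-14 and work as-is.
Row 6: chart row 3, WS - tiled (columns 1-14): P / K O P / K O P / K O P /; work from column 14 back to 1 with K<->P swapped.
Row 7: chart row 1, RS - tile across columns 1-14 and work as-is.
Row 8: chart row 2, WS - tiled (columns 1-14): K K K K K K K K K K K K K K; work from column 14 back to 1 with K<->P swapped.

Result:
K K K K K K K K K K K K K K
/ K O P / K O P / K O P / K
K O P K K O P K K O P K K O
P P P P P P P P P P P P P P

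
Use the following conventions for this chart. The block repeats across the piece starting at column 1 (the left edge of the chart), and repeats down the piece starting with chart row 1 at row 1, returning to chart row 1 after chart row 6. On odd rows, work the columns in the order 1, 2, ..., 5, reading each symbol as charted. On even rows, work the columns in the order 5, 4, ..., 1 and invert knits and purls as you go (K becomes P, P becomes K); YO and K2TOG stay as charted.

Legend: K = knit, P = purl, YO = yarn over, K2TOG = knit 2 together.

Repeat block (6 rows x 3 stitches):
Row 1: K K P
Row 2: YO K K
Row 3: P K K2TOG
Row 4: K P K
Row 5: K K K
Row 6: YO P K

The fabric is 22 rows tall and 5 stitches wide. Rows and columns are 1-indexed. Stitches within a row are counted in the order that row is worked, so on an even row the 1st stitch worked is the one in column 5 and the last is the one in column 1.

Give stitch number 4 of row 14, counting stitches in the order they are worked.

Result:
P

Derivation:
For row 14: chart row = ((14-1) mod 6) + 1 = 2; this is a WS (even) row.
Chart row 2 tiled across columns 1-5: YO K K YO K
Wrong side: read the tiled row from column 5 down to 1 and exchange K with P (leave YO, K2TOG).
Row 14 as worked: P YO P P YO
The 4th stitch worked is P.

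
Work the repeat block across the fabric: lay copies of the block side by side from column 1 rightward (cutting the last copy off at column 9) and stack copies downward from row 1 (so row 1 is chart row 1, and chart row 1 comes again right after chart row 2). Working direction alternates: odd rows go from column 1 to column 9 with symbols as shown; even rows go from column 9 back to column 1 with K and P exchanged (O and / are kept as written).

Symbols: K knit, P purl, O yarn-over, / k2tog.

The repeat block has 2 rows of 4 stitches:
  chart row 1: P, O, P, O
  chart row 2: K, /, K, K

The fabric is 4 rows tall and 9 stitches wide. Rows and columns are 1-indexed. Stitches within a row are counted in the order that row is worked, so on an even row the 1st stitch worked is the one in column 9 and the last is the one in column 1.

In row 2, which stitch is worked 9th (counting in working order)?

== STITCH ==
P

Derivation:
Row 2 uses chart row ((2-1) mod 2)+1 = 2. Row 2 is even, so WS.
Chart row 2 tiled across columns 1-9: K / K K K / K K K
Wrong side: read the tiled row from column 9 down to 1 and exchange K with P (leave O, /).
Row 2 as worked: P P P / P P P / P
The 9th stitch worked is P.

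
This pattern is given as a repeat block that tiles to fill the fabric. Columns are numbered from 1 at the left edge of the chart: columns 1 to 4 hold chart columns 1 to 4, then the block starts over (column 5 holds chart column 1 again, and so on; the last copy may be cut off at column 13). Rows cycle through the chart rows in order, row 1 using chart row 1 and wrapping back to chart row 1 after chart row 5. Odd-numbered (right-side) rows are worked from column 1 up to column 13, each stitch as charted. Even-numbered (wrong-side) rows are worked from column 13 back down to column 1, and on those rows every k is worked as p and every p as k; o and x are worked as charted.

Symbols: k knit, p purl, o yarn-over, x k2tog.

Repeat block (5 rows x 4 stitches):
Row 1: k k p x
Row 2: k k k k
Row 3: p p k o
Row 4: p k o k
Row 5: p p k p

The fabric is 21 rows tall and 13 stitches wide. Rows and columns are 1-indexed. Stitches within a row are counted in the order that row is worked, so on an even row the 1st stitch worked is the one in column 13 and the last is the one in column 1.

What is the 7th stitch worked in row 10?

Stitch:
p

Derivation:
Row 10 uses chart row ((10-1) mod 5)+1 = 5. Row 10 is even, so WS.
Chart row 5 tiled across columns 1-13: p p k p p p k p p p k p p
WS: work from column 13 back to column 1 (reverse the tiled row), swapping k<->p (o and x unchanged).
Row 10 as worked: k k p k k k p k k k p k k
The 7th stitch worked is p.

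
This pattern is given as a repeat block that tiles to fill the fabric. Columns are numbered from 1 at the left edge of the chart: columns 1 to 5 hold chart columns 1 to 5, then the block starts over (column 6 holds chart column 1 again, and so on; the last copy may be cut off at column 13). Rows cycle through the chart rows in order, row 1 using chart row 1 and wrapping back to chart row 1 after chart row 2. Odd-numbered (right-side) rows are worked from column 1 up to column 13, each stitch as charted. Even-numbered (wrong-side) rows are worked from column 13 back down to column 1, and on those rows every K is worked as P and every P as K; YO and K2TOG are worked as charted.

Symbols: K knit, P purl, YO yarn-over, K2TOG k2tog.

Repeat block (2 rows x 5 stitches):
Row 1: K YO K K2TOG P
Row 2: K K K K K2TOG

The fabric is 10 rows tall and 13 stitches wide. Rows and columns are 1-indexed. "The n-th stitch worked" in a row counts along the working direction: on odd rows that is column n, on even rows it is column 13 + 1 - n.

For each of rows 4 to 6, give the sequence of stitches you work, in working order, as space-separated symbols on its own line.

Row 4: chart row 2, WS - tiled (columns 1-13): K K K K K2TOG K K K K K2TOG K K K; work from column 13 back to 1 with K<->P swapped.
Row 5: chart row 1, RS - tile across columns 1-13 and work as-is.
Row 6: chart row 2, WS - tiled (columns 1-13): K K K K K2TOG K K K K K2TOG K K K; work from column 13 back to 1 with K<->P swapped.

Rows as worked:
P P P K2TOG P P P P K2TOG P P P P
K YO K K2TOG P K YO K K2TOG P K YO K
P P P K2TOG P P P P K2TOG P P P P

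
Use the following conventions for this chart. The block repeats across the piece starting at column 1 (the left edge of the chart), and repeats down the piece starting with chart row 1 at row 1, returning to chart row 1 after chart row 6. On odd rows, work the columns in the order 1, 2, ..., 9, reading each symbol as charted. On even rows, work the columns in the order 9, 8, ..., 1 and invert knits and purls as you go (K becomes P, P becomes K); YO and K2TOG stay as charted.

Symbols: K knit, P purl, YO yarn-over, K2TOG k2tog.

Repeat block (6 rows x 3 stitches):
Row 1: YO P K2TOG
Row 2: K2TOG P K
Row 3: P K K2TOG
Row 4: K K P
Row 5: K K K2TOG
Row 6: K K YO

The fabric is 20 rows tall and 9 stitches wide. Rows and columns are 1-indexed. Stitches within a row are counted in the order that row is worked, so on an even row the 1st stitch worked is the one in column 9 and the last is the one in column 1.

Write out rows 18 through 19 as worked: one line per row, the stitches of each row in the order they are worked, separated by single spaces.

== ROWS AS WORKED ==
YO P P YO P P YO P P
YO P K2TOG YO P K2TOG YO P K2TOG

Derivation:
Row 18: chart row 6, WS - tiled (columns 1-9): K K YO K K YO K K YO; work from column 9 back to 1 with K<->P swapped.
Row 19: chart row 1, RS - tile across columns 1-9 and work as-is.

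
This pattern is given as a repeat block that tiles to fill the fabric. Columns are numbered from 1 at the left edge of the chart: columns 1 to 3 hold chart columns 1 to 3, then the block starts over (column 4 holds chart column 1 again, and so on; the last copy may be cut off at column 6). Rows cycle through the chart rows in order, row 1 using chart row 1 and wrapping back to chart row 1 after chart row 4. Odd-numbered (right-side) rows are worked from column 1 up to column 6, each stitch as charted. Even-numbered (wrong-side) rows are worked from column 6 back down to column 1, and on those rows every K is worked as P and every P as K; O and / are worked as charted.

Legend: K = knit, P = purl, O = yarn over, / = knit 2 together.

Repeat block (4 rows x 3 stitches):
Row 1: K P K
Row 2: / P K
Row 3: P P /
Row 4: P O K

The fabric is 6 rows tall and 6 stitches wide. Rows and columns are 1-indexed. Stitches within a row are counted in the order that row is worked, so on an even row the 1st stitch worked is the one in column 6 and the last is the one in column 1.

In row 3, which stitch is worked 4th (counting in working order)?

Stitch:
P

Derivation:
Row 3: (3-1) mod 4 = 2, so use chart row 3. Odd row -> RS.
Chart row 3 tiled across columns 1-6: P P / P P /
RS: work column 1 to column 6, symbols as charted — the tiled row is the row as worked.
The 4th stitch worked is P.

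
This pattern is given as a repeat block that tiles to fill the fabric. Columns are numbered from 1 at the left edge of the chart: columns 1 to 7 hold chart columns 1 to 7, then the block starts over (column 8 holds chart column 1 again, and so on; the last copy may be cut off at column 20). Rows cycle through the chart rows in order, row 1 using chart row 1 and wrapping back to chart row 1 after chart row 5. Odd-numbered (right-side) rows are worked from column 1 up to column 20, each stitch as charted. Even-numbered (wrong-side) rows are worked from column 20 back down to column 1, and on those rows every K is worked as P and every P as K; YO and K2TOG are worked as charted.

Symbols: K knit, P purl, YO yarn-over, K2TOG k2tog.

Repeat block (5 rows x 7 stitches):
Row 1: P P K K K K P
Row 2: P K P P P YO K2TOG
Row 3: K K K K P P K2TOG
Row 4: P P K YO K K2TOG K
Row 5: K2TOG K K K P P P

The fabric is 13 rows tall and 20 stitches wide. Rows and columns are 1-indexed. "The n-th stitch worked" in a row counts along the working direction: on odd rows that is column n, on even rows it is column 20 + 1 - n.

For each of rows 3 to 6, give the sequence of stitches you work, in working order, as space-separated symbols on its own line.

Row 3: chart row 3, RS - tile across columns 1-20 and work as-is.
Row 4: chart row 4, WS - tiled (columns 1-20): P P K YO K K2TOG K P P K YO K K2TOG K P P K YO K K2TOG; work from column 20 back to 1 with K<->P swapped.
Row 5: chart row 5, RS - tile across columns 1-20 and work as-is.
Row 6: chart row 1, WS - tiled (columns 1-20): P P K K K K P P P K K K K P P P K K K K; work from column 20 back to 1 with K<->P swapped.

Result:
K K K K P P K2TOG K K K K P P K2TOG K K K K P P
K2TOG P YO P K K P K2TOG P YO P K K P K2TOG P YO P K K
K2TOG K K K P P P K2TOG K K K P P P K2TOG K K K P P
P P P P K K K P P P P K K K P P P P K K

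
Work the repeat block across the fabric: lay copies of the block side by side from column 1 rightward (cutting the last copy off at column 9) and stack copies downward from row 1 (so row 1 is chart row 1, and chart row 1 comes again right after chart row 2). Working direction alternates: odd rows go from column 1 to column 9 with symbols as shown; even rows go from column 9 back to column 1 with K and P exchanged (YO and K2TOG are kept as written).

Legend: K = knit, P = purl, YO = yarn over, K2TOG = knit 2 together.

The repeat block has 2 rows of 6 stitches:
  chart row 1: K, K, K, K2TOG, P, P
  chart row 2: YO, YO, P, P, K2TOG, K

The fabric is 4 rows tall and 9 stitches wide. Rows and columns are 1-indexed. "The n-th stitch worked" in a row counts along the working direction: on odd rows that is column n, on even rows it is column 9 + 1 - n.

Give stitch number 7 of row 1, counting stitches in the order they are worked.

Row 1 uses chart row ((1-1) mod 2)+1 = 1. Row 1 is odd, so RS.
Chart row 1 tiled across columns 1-9: K K K K2TOG P P K K K
Right side: take the tiled row as-is (worked left to right from column 1).
Stitch 7 in working order -> K

Result:
K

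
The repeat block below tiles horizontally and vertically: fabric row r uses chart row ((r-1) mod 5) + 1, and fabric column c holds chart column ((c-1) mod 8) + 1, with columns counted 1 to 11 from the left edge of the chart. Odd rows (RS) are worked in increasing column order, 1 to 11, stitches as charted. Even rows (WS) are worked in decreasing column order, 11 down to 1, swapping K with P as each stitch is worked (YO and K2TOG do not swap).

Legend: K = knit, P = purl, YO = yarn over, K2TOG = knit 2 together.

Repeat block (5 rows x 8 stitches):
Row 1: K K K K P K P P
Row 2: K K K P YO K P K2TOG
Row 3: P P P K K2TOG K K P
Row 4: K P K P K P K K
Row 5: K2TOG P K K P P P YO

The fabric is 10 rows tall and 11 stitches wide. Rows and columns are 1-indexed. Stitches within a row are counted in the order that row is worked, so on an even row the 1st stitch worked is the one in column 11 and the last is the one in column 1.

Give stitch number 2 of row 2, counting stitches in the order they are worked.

Stitch:
P

Derivation:
Row 2: (2-1) mod 5 = 1, so use chart row 2. Even row -> WS.
Chart row 2 tiled across columns 1-11: K K K P YO K P K2TOG K K K
WS row: flip the tiled sequence (start at column 11) and apply K<->P; YO and K2TOG stay.
Row 2 as worked: P P P K2TOG K P YO K P P P
The 2nd stitch worked is P.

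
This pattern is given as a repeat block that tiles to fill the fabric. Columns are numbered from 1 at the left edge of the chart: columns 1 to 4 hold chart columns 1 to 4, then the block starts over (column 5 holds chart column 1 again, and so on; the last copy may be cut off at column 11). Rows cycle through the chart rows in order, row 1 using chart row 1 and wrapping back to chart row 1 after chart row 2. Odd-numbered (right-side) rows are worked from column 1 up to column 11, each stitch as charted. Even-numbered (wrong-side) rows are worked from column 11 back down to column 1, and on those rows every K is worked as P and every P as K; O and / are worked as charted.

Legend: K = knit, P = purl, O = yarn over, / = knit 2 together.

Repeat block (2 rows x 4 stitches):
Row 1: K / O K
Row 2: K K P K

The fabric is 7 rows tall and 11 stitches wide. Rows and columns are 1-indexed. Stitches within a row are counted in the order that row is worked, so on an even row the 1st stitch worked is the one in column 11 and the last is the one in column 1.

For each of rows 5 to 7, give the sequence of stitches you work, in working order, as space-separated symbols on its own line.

Row 5: chart row 1, RS - tile across columns 1-11 and work as-is.
Row 6: chart row 2, WS - tiled (columns 1-11): K K P K K K P K K K P; work from column 11 back to 1 with K<->P swapped.
Row 7: chart row 1, RS - tile across columns 1-11 and work as-is.

Result:
K / O K K / O K K / O
K P P P K P P P K P P
K / O K K / O K K / O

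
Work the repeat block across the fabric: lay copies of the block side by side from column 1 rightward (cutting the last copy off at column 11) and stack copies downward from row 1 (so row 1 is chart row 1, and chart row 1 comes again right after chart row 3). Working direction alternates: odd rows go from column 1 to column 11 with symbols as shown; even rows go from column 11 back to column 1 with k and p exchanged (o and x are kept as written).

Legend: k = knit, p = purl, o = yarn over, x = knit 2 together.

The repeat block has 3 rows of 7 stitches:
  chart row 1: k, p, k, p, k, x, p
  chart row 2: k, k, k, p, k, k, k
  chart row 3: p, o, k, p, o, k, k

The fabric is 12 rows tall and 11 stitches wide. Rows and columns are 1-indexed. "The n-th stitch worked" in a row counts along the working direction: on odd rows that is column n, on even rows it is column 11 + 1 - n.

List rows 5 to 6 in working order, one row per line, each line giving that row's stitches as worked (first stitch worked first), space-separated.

Row 5: chart row 2, RS - tile across columns 1-11 and work as-is.
Row 6: chart row 3, WS - tiled (columns 1-11): p o k p o k k p o k p; work from column 11 back to 1 with k<->p swapped.

Result:
k k k p k k k k k k p
k p o k p p o k p o k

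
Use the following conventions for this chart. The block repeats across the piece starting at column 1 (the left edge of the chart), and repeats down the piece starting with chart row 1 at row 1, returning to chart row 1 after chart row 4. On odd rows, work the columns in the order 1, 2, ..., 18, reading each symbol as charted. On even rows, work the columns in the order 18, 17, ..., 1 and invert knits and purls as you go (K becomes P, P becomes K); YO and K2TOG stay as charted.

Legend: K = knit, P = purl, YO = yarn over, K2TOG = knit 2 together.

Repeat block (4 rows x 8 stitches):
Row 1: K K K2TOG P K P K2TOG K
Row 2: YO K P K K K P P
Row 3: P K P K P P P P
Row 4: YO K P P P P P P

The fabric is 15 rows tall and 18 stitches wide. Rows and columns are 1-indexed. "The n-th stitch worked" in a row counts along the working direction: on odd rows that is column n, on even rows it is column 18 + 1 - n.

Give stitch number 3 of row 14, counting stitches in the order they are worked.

Result:
K

Derivation:
Row 14 uses chart row ((14-1) mod 4)+1 = 2. Row 14 is even, so WS.
Chart row 2 tiled across columns 1-18: YO K P K K K P P YO K P K K K P P YO K
WS: work from column 18 back to column 1 (reverse the tiled row), swapping K<->P (YO and K2TOG unchanged).
Row 14 as worked: P YO K K P P P K P YO K K P P P K P YO
Stitch 3 in working order -> K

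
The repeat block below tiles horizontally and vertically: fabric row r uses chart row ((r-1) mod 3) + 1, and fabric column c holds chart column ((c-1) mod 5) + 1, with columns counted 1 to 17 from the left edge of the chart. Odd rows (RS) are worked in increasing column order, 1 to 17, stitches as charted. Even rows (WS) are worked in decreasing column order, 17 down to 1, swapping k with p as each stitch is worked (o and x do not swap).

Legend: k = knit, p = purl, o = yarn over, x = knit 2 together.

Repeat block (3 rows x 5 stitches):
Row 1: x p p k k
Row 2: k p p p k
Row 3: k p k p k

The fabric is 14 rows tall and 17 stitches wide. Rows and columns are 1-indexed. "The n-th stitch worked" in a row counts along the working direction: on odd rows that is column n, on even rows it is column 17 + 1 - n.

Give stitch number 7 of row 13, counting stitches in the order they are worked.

Result:
p

Derivation:
Row 13 uses chart row ((13-1) mod 3)+1 = 1. Row 13 is odd, so RS.
Chart row 1 tiled across columns 1-17: x p p k k x p p k k x p p k k x p
Right side: take the tiled row as-is (worked left to right from column 1).
The 7th stitch worked is p.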